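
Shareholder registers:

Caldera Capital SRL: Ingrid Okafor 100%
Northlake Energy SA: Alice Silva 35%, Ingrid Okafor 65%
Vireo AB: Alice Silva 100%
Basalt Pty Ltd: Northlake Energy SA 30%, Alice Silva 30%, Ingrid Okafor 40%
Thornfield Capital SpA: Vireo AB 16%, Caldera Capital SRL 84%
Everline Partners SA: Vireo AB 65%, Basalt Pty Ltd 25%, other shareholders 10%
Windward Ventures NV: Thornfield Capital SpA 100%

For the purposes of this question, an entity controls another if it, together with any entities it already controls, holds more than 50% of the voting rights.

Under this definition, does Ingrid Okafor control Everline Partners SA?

No

Ingrid holds 100% of Caldera, so Ingrid controls Caldera.
Ingrid holds 65% of Northlake, so Ingrid controls Northlake.
Northlake and Ingrid together hold 30% + 40% = 70% of Basalt, so Ingrid controls Basalt.
Caldera holds 84% of Thornfield, so Ingrid controls Thornfield.
Thornfield holds 100% of Windward, so Ingrid controls Windward.
In Everline, Ingrid's side holds only 25%, not > 50%.
So Ingrid does not control Everline.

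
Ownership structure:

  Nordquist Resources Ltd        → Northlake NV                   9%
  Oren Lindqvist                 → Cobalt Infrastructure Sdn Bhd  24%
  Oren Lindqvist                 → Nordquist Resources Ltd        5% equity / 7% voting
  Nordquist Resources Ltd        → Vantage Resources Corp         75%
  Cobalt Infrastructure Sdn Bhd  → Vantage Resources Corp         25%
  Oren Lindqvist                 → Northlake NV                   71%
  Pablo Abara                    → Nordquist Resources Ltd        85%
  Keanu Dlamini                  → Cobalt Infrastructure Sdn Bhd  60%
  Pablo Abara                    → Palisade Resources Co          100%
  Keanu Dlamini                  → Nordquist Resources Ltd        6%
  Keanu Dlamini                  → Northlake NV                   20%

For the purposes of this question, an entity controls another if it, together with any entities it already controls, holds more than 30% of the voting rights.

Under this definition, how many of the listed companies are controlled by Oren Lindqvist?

Oren holds 71% of Northlake, so Oren controls Northlake.
No other company's threshold is met.
Oren controls 1 company.

1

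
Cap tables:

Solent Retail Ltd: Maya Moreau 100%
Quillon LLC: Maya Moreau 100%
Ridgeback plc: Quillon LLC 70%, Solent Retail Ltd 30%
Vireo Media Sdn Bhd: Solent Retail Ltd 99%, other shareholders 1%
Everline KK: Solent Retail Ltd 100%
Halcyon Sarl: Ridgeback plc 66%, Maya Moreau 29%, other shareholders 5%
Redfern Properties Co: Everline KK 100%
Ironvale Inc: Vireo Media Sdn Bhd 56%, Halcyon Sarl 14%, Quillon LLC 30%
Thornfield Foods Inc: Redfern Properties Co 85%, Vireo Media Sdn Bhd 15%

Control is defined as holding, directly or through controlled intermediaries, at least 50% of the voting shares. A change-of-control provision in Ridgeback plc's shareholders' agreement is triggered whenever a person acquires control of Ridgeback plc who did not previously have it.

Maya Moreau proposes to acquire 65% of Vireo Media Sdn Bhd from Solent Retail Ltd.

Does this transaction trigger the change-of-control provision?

The purchase adds only to Maya's holdings (Solent's stake shrinks), so Maya is the only person who could newly come to control Ridgeback.
Maya holds 100% of Quillon, so Maya controls Quillon.
Maya holds 100% of Solent, so Maya controls Solent.
Quillon and Solent together hold 70% + 30% = 100% of Ridgeback, so Maya controls Ridgeback.
So Maya already controls Ridgeback before the transaction.
After the purchase, Maya holds 65% of Vireo directly, and Solent's stake falls to 34%.
Maya controlled Ridgeback already, so this is not a new person acquiring control; every other person's position is unchanged or reduced.
No new person acquires control, so the clause is not triggered.

No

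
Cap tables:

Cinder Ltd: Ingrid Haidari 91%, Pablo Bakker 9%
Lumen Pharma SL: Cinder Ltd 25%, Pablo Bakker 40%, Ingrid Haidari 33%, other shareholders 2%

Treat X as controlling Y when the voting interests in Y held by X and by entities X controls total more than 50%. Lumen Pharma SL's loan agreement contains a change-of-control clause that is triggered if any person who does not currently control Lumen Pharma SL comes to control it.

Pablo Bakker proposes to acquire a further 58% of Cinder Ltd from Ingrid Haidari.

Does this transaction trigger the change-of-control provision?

Yes

The purchase adds only to Pablo's holdings (Ingrid's stake shrinks), so Pablo is the only person who could newly come to control Lumen.
Pablo's largest direct stake is 40% in Lumen, which does not meet the threshold, so Pablo controls no company.
In Lumen, Pablo's side holds only 40%, not > 50%.
So before the transaction, Pablo does not control Lumen.
After the purchase, Pablo's direct stake in Cinder rises to 9% + 58% = 67%, and Ingrid's stake falls to 33%.
Pablo holds 67% of Cinder, so Pablo controls Cinder.
Cinder and Pablo together hold 25% + 40% = 65% of Lumen, so Pablo controls Lumen.
Pablo did not control Lumen before and does after, so the clause is triggered.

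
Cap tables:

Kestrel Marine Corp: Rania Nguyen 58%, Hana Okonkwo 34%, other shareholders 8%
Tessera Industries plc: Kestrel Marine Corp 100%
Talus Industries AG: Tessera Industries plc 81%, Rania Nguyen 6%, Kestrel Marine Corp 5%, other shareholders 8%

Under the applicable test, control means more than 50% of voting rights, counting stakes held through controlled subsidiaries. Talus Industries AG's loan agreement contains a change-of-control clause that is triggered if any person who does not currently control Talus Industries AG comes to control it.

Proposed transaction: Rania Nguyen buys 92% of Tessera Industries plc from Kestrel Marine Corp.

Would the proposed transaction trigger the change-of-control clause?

The purchase adds only to Rania's holdings (Kestrel's stake shrinks), so Rania is the only person who could newly come to control Talus.
Rania holds 58% of Kestrel, so Rania controls Kestrel.
Kestrel holds 100% of Tessera, so Rania controls Tessera.
Tessera and Rania and Kestrel together hold 81% + 6% + 5% = 92% of Talus, so Rania controls Talus.
So Rania already controls Talus before the transaction.
After the purchase, Rania holds 92% of Tessera directly, and Kestrel's stake falls to 8%.
Rania controlled Talus already, so this is not a new person acquiring control; every other person's position is unchanged or reduced.
No new person acquires control, so the clause is not triggered.

No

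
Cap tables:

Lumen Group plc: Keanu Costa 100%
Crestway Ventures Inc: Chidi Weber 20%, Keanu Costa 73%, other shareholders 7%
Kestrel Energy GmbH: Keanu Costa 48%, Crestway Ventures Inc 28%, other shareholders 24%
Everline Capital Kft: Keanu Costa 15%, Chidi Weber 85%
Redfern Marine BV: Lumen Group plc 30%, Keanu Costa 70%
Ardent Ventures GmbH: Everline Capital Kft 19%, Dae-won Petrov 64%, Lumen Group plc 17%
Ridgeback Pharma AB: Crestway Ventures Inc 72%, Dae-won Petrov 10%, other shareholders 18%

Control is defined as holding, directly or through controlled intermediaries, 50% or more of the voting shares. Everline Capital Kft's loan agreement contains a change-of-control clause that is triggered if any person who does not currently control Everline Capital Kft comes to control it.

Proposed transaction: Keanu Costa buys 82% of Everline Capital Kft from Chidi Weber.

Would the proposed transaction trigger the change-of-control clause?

The purchase adds only to Keanu's holdings (Chidi's stake shrinks), so Keanu is the only person who could newly come to control Everline.
Keanu holds 100% of Lumen, so Keanu controls Lumen.
Keanu holds 73% of Crestway, so Keanu controls Crestway.
Keanu and Crestway together hold 48% + 28% = 76% of Kestrel, so Keanu controls Kestrel.
Lumen and Keanu together hold 30% + 70% = 100% of Redfern, so Keanu controls Redfern.
Crestway holds 72% of Ridgeback, so Keanu controls Ridgeback.
In Everline, Keanu's side holds only 15%, not ≥ 50%.
So before the transaction, Keanu does not control Everline.
After the purchase, Keanu's direct stake in Everline rises to 15% + 82% = 97%, and Chidi's stake falls to 3%.
Keanu holds 97% of Everline, so Keanu controls Everline.
Keanu did not control Everline before and does after, so the clause is triggered.

Yes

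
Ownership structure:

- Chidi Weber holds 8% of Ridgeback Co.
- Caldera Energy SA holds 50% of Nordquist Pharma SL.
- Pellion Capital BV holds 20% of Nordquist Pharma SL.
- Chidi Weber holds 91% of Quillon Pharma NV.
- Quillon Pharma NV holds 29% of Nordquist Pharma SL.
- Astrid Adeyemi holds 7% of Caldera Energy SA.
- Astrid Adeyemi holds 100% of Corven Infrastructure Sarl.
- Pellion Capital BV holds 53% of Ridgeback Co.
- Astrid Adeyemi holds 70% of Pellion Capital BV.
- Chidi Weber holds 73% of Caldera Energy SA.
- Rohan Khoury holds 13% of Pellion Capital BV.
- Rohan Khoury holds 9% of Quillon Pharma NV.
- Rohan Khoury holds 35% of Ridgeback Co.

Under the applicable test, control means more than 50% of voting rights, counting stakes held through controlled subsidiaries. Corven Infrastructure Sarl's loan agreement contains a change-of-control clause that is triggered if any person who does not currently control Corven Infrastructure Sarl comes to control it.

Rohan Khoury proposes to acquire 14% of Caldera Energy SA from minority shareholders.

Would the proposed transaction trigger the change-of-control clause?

The purchase changes only Rohan's holdings, so Rohan is the only person who could newly come to control Corven.
Rohan's largest direct stake is 35% in Ridgeback, which does not meet the threshold, so Rohan controls no company.
Neither Rohan nor any entity Rohan controls holds any voting interest in Corven.
So before the transaction, Rohan does not control Corven.
After the purchase, Rohan holds 14% of Caldera directly.
Rohan's side now holds 14% of Caldera, not > 50%, so Rohan still does not control Caldera.
After the transaction, neither Rohan nor any entity Rohan controls holds a voting interest in Corven, so Rohan still does not control it.
No new person acquires control, so the clause is not triggered.

No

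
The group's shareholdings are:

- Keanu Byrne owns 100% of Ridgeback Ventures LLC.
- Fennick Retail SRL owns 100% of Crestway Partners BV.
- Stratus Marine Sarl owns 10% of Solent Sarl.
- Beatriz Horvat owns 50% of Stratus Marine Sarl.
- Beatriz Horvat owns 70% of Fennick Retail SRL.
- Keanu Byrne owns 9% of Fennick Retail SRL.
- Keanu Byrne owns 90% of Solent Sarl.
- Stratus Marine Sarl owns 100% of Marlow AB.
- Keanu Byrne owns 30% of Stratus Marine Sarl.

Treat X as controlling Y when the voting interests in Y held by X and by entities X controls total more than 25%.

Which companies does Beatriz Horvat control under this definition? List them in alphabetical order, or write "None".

Beatriz holds 50% of Stratus, so Beatriz controls Stratus.
Beatriz holds 70% of Fennick, so Beatriz controls Fennick.
Stratus holds 100% of Marlow, so Beatriz controls Marlow.
Fennick holds 100% of Crestway, so Beatriz controls Crestway.
No other company's threshold is met.

Crestway Partners BV, Fennick Retail SRL, Marlow AB, Stratus Marine Sarl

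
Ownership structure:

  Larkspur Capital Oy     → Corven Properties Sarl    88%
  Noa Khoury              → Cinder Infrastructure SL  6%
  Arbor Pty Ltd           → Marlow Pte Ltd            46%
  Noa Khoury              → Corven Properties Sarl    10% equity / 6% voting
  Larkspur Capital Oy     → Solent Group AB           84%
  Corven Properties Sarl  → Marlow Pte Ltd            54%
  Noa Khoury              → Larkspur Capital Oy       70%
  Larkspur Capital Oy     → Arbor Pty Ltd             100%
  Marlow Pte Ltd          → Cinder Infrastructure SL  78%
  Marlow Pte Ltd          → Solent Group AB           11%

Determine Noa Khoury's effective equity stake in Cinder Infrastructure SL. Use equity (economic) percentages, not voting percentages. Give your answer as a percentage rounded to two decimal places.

Noa reaches Cinder along 4 paths.
Via Larkspur → Arbor → Marlow: 70% × 100% × 46% × 78% = 25.116%.
Via Larkspur → Corven → Marlow: 70% × 88% × 54% × 78% = 25.94592%.
Via Corven → Marlow: 10% × 54% × 78% = 4.212%.
Direct stake: 6% = 6%.
Total: 25.116% + 25.94592% + 4.212% + 6% = 61.27392%.
Rounded: 61.27%.

61.27%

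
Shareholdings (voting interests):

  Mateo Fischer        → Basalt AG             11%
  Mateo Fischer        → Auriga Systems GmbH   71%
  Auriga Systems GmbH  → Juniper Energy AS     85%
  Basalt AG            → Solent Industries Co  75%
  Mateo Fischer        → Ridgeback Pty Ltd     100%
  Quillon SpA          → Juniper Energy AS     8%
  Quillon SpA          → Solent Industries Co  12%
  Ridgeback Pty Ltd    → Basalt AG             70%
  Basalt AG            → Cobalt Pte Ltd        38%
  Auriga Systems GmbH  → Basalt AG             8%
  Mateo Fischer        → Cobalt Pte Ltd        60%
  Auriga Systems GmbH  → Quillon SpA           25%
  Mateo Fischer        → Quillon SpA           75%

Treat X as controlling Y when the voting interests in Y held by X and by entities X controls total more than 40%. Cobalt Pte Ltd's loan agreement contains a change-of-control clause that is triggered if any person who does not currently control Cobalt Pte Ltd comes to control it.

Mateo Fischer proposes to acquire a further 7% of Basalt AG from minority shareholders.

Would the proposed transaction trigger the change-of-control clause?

No

The purchase changes only Mateo's holdings, so Mateo is the only person who could newly come to control Cobalt.
Mateo holds 100% of Ridgeback, so Mateo controls Ridgeback.
Mateo holds 71% of Auriga, so Mateo controls Auriga.
Auriga and Mateo and Ridgeback together hold 8% + 11% + 70% = 89% of Basalt, so Mateo controls Basalt.
Mateo and Basalt together hold 60% + 38% = 98% of Cobalt, so Mateo controls Cobalt.
So Mateo already controls Cobalt before the transaction.
After the purchase, Mateo's direct stake in Basalt rises to 11% + 7% = 18%.
Mateo controlled Cobalt already, so this is not a new person acquiring control; every other person's position is unchanged or reduced.
No new person acquires control, so the clause is not triggered.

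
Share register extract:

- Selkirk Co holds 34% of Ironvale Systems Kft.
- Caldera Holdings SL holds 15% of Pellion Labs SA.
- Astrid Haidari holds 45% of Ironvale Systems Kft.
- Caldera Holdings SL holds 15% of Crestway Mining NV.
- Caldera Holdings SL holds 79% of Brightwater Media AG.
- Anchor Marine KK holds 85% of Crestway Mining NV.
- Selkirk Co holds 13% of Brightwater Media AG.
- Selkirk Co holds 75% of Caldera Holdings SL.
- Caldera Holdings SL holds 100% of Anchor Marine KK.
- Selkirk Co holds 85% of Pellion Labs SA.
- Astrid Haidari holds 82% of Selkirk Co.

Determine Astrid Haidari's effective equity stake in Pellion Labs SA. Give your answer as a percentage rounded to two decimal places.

Astrid reaches Pellion along 2 paths.
Via Selkirk: 82% × 85% = 69.7%.
Via Selkirk → Caldera: 82% × 75% × 15% = 9.225%.
Total: 69.7% + 9.225% = 78.925%.
Rounded: 78.93%.

78.93%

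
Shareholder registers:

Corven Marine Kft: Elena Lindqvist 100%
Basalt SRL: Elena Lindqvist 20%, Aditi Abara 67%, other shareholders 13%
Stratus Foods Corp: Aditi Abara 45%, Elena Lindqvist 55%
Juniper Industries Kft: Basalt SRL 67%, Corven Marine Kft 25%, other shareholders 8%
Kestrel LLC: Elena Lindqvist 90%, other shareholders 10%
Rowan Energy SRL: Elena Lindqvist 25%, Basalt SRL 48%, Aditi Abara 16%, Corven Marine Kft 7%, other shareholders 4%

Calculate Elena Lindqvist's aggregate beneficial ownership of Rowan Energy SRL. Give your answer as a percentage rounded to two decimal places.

Elena reaches Rowan along 3 paths.
Direct stake: 25% = 25%.
Via Basalt: 20% × 48% = 9.6%.
Via Corven: 100% × 7% = 7%.
Total: 25% + 9.6% + 7% = 41.6%.
Rounded: 41.60%.

41.60%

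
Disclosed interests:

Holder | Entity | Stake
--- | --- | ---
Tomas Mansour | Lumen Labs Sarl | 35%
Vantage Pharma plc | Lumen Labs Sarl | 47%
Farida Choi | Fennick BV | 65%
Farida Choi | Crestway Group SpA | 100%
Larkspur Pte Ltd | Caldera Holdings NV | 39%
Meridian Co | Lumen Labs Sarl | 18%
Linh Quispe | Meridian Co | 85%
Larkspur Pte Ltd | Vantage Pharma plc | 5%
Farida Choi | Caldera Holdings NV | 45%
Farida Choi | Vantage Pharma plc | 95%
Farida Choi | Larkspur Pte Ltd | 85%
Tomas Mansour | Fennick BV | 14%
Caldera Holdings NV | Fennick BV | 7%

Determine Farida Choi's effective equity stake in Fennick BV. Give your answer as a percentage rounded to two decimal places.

70.47%

Farida reaches Fennick along 3 paths.
Via Caldera: 45% × 7% = 3.15%.
Via Larkspur → Caldera: 85% × 39% × 7% = 2.3205%.
Direct stake: 65% = 65%.
Total: 3.15% + 2.3205% + 65% = 70.4705%.
Rounded: 70.47%.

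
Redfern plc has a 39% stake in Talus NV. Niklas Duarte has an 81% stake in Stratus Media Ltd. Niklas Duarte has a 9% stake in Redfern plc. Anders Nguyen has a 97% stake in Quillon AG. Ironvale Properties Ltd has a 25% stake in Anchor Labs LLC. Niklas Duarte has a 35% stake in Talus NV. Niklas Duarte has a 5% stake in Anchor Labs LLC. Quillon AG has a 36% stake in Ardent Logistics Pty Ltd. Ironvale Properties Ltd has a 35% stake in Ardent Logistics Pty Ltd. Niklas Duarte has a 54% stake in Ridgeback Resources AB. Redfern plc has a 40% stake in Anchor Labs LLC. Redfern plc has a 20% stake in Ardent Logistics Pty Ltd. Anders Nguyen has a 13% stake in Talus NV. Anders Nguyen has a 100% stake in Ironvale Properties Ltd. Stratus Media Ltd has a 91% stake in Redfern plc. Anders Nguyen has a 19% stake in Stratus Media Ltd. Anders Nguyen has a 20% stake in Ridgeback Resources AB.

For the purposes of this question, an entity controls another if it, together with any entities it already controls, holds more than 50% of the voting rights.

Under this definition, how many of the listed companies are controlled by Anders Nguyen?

Anders holds 100% of Ironvale, so Anders controls Ironvale.
Anders holds 97% of Quillon, so Anders controls Quillon.
Quillon and Ironvale together hold 36% + 35% = 71% of Ardent, so Anders controls Ardent.
No other company's threshold is met.
Anders controls 3 companies.

3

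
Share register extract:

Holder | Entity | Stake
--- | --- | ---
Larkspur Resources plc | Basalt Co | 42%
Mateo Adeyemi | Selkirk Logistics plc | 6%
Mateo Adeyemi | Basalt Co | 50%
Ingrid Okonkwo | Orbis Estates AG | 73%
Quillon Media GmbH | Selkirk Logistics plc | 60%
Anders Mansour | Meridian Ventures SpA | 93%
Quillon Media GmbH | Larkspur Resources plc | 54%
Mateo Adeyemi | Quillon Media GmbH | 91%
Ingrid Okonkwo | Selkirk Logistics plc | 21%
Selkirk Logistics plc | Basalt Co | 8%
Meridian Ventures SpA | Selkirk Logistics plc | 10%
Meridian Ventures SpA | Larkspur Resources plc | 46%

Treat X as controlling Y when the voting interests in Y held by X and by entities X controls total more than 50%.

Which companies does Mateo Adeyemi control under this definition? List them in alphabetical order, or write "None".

Basalt Co, Larkspur Resources plc, Quillon Media GmbH, Selkirk Logistics plc

Mateo holds 91% of Quillon, so Mateo controls Quillon.
Quillon and Mateo together hold 60% + 6% = 66% of Selkirk, so Mateo controls Selkirk.
Quillon holds 54% of Larkspur, so Mateo controls Larkspur.
Selkirk and Mateo and Larkspur together hold 8% + 50% + 42% = 100% of Basalt, so Mateo controls Basalt.
No other company's threshold is met.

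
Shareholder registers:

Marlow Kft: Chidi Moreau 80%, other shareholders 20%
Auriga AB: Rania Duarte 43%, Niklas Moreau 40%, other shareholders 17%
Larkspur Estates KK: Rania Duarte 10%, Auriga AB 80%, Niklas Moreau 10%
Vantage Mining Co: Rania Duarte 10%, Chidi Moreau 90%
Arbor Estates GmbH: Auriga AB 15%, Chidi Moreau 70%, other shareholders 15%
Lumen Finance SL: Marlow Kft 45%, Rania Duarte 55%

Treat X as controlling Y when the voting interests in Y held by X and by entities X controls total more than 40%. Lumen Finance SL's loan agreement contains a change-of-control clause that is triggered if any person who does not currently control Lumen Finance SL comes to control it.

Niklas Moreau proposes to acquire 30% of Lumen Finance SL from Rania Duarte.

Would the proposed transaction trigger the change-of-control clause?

The purchase adds only to Niklas's holdings (Rania's stake shrinks), so Niklas is the only person who could newly come to control Lumen.
Niklas's largest direct stake is 40% in Auriga, which does not meet the threshold, so Niklas controls no company.
Neither Niklas nor any entity Niklas controls holds any voting interest in Lumen.
So before the transaction, Niklas does not control Lumen.
After the purchase, Niklas holds 30% of Lumen directly, and Rania's stake falls to 25%.
After the transaction, Niklas's side holds 30% of Lumen, not > 40%, so Niklas still does not control Lumen.
No new person acquires control, so the clause is not triggered.

No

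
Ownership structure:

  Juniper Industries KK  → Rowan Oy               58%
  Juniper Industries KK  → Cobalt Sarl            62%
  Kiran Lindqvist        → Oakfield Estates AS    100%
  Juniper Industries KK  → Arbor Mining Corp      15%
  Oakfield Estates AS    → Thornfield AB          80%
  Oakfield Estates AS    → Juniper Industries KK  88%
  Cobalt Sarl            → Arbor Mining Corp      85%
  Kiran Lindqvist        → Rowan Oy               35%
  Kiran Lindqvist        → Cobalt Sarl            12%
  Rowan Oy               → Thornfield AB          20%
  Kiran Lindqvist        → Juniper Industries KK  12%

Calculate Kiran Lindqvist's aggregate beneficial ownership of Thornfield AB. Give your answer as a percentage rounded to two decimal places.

Kiran reaches Thornfield along 4 paths.
Via Oakfield: 100% × 80% = 80%.
Via Oakfield → Juniper → Rowan: 100% × 88% × 58% × 20% = 10.208%.
Via Juniper → Rowan: 12% × 58% × 20% = 1.392%.
Via Rowan: 35% × 20% = 7%.
Total: 80% + 10.208% + 1.392% + 7% = 98.6%.
Rounded: 98.60%.

98.60%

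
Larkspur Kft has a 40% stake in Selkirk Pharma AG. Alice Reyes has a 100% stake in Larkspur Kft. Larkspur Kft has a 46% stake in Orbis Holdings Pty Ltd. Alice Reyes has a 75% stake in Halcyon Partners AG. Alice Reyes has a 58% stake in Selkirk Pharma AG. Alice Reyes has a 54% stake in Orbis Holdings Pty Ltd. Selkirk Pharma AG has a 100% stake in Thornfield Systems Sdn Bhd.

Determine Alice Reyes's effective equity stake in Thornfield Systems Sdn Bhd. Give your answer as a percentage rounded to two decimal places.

98.00%

Alice reaches Thornfield along 2 paths.
Via Larkspur → Selkirk: 100% × 40% × 100% = 40%.
Via Selkirk: 58% × 100% = 58%.
Total: 40% + 58% = 98%.
Rounded: 98.00%.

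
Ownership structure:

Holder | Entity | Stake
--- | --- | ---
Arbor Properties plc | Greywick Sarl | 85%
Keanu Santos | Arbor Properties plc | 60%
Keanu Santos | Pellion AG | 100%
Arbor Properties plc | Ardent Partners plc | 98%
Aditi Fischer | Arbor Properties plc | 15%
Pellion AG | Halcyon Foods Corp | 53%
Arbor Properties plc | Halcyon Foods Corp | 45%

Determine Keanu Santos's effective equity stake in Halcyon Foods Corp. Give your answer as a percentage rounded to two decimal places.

80.00%

Keanu reaches Halcyon along 2 paths.
Via Arbor: 60% × 45% = 27%.
Via Pellion: 100% × 53% = 53%.
Total: 27% + 53% = 80%.
Rounded: 80.00%.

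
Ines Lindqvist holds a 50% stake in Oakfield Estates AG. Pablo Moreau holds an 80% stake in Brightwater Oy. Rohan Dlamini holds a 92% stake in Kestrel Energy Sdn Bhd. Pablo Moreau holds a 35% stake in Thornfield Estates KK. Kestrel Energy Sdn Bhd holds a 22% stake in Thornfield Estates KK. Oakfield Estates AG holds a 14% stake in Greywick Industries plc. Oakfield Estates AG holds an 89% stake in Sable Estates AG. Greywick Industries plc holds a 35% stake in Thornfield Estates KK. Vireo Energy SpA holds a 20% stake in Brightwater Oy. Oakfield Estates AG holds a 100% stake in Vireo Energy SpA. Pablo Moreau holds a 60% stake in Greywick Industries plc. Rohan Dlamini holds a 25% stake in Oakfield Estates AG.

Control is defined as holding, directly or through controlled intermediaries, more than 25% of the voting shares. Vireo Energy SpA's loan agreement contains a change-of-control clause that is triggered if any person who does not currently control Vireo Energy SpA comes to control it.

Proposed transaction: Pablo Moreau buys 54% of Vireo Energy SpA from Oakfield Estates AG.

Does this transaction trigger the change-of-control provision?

Yes

The purchase adds only to Pablo's holdings (Oakfield's stake shrinks), so Pablo is the only person who could newly come to control Vireo.
Pablo holds 60% of Greywick, so Pablo controls Greywick.
Pablo holds 80% of Brightwater, so Pablo controls Brightwater.
Pablo and Greywick together hold 35% + 35% = 70% of Thornfield, so Pablo controls Thornfield.
Neither Pablo nor any entity Pablo controls holds any voting interest in Vireo.
So before the transaction, Pablo does not control Vireo.
After the purchase, Pablo holds 54% of Vireo directly, and Oakfield's stake falls to 46%.
Pablo holds 54% of Vireo, so Pablo controls Vireo.
Pablo did not control Vireo before and does after, so the clause is triggered.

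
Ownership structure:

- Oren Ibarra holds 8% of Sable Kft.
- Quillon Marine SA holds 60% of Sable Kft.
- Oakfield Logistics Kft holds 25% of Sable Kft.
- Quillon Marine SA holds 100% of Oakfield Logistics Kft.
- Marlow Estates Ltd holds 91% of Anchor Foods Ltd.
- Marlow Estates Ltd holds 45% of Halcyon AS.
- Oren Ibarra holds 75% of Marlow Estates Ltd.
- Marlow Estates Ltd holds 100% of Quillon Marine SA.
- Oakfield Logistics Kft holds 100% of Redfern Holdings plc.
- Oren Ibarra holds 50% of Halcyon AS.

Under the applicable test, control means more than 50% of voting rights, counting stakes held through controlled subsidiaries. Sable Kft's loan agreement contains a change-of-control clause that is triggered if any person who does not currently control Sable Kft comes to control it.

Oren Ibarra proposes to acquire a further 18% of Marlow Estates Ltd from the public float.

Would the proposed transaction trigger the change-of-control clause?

The purchase changes only Oren's holdings, so Oren is the only person who could newly come to control Sable.
Oren holds 75% of Marlow, so Oren controls Marlow.
Marlow holds 100% of Quillon, so Oren controls Quillon.
Quillon holds 100% of Oakfield, so Oren controls Oakfield.
Quillon and Oren and Oakfield together hold 60% + 8% + 25% = 93% of Sable, so Oren controls Sable.
So Oren already controls Sable before the transaction.
After the purchase, Oren's direct stake in Marlow rises to 75% + 18% = 93%.
Oren controlled Sable already, so this is not a new person acquiring control; every other person's position is unchanged or reduced.
No new person acquires control, so the clause is not triggered.

No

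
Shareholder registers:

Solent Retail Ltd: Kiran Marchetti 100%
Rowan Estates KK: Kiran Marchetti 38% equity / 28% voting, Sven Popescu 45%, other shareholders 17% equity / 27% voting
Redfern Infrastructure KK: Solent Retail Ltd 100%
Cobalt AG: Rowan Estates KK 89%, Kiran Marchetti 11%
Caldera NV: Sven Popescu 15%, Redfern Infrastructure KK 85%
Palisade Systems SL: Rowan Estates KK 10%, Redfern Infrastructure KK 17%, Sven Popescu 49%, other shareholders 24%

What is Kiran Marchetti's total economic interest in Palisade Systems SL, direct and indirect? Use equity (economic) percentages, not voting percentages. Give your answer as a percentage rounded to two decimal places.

Kiran reaches Palisade along 2 paths.
Via Rowan: 38% × 10% = 3.8%.
Via Solent → Redfern: 100% × 100% × 17% = 17%.
Total: 3.8% + 17% = 20.8%.
Rounded: 20.80%.

20.80%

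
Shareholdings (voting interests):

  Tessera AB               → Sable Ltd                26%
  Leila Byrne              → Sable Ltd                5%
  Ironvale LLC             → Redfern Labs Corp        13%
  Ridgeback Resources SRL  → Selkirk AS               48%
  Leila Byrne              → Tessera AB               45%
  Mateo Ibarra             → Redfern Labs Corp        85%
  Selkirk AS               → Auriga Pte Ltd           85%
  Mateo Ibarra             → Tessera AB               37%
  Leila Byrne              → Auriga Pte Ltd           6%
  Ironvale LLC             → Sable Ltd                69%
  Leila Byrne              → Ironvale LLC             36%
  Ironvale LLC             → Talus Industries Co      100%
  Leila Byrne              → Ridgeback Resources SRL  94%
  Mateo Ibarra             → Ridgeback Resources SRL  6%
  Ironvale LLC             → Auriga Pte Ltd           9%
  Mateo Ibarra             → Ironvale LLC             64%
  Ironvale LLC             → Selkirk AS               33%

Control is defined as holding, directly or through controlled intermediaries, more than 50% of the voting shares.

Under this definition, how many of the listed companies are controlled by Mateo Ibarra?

Mateo holds 64% of Ironvale, so Mateo controls Ironvale.
Ironvale and Mateo together hold 13% + 85% = 98% of Redfern, so Mateo controls Redfern.
Ironvale holds 69% of Sable, so Mateo controls Sable.
Ironvale holds 100% of Talus, so Mateo controls Talus.
No other company's threshold is met.
Mateo controls 4 companies.

4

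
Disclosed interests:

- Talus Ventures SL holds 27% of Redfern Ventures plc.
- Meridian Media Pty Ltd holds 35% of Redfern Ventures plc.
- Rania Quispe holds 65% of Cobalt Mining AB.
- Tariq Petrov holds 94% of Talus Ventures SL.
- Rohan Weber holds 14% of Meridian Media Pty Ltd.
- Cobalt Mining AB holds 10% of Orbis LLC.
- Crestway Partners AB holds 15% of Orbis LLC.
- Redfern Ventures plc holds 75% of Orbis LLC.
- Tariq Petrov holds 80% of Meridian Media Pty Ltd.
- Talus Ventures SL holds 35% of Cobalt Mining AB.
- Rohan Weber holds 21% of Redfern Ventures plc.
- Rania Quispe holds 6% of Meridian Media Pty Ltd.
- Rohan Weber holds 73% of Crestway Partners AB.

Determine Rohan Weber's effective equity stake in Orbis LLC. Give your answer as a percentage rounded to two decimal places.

30.38%

Rohan reaches Orbis along 3 paths.
Via Crestway: 73% × 15% = 10.95%.
Via Redfern: 21% × 75% = 15.75%.
Via Meridian → Redfern: 14% × 35% × 75% = 3.675%.
Total: 10.95% + 15.75% + 3.675% = 30.375%.
Rounded: 30.38%.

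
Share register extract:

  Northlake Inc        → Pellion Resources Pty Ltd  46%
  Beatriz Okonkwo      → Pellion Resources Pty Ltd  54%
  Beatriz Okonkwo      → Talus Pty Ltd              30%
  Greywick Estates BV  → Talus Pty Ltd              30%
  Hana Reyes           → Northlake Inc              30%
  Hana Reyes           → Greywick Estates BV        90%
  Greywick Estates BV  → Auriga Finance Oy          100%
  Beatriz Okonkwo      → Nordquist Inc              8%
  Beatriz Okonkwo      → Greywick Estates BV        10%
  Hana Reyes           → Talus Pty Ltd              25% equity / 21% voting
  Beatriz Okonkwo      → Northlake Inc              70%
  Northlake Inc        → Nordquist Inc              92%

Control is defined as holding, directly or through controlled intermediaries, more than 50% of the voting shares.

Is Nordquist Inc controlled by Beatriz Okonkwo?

Beatriz holds 70% of Northlake, so Beatriz controls Northlake.
Northlake and Beatriz together hold 92% + 8% = 100% of Nordquist, so Beatriz controls Nordquist.

Yes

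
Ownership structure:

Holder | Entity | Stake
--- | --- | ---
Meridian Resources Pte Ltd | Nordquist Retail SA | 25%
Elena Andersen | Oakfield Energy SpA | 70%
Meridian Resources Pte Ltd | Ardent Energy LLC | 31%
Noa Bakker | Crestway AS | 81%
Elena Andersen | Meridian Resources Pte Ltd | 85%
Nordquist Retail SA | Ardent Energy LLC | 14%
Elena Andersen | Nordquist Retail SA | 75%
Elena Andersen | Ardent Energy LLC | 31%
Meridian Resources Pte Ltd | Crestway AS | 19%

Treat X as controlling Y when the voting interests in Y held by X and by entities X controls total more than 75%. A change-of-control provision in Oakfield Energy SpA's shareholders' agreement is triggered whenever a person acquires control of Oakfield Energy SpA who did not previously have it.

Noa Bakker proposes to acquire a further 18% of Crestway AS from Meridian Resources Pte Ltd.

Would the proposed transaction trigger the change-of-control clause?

No

The purchase adds only to Noa's holdings (Meridian's stake shrinks), so Noa is the only person who could newly come to control Oakfield.
Noa holds 81% of Crestway, so Noa controls Crestway.
Neither Noa nor any entity Noa controls holds any voting interest in Oakfield.
So before the transaction, Noa does not control Oakfield.
After the purchase, Noa's direct stake in Crestway rises to 81% + 18% = 99%, and Meridian's stake falls to 1%.
Noa holds 99% of Crestway, so Noa controls Crestway.
After the transaction, neither Noa nor any entity Noa controls holds a voting interest in Oakfield, so Noa still does not control it.
No new person acquires control, so the clause is not triggered.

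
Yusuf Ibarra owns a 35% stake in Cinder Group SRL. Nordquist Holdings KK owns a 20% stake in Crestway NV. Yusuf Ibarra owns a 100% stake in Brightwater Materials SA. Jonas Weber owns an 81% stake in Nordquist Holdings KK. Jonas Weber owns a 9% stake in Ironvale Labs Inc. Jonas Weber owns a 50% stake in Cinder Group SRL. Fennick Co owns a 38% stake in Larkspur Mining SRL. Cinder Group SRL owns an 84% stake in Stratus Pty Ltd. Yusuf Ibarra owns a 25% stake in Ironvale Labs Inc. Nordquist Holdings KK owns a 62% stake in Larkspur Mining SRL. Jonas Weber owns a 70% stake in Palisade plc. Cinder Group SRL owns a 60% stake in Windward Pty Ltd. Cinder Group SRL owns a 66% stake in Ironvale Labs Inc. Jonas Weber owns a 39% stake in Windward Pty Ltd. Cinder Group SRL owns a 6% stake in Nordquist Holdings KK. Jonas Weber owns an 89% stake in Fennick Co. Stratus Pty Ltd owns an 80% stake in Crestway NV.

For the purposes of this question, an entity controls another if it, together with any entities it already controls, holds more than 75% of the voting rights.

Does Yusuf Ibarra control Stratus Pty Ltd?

Yusuf holds 100% of Brightwater, so Yusuf controls Brightwater.
Neither Yusuf nor any entity Yusuf controls holds any voting interest in Stratus.
So Yusuf does not control Stratus.

No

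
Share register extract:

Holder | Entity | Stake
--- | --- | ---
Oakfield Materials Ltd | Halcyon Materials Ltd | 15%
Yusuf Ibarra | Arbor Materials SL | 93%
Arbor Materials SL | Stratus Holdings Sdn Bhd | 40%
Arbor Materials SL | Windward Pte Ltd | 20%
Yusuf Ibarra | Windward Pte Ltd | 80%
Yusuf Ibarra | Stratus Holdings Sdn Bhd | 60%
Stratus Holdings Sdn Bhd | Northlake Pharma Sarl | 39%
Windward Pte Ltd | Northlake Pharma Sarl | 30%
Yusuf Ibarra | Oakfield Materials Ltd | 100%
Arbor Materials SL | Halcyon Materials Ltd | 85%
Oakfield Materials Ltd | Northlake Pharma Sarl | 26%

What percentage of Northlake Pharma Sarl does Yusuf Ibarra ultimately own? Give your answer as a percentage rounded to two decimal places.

93.49%

Yusuf reaches Northlake along 5 paths.
Via Windward: 80% × 30% = 24%.
Via Arbor → Windward: 93% × 20% × 30% = 5.58%.
Via Stratus: 60% × 39% = 23.4%.
Via Arbor → Stratus: 93% × 40% × 39% = 14.508%.
Via Oakfield: 100% × 26% = 26%.
Total: 24% + 5.58% + 23.4% + 14.508% + 26% = 93.488%.
Rounded: 93.49%.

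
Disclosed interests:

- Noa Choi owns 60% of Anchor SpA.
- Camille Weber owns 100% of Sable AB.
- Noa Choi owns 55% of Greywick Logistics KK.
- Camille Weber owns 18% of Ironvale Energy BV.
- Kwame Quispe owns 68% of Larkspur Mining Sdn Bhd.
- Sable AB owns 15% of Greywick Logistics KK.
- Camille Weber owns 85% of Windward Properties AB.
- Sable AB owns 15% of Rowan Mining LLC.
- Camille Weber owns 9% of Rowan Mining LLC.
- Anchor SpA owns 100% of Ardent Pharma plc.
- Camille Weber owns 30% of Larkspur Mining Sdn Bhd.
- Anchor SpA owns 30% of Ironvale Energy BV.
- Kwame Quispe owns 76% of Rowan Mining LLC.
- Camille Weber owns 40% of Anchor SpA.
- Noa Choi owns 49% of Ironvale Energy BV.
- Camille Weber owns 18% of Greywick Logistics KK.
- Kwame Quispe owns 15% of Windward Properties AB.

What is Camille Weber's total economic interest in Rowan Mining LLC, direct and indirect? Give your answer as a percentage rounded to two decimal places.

Camille reaches Rowan along 2 paths.
Via Sable: 100% × 15% = 15%.
Direct stake: 9% = 9%.
Total: 15% + 9% = 24%.
Rounded: 24.00%.

24.00%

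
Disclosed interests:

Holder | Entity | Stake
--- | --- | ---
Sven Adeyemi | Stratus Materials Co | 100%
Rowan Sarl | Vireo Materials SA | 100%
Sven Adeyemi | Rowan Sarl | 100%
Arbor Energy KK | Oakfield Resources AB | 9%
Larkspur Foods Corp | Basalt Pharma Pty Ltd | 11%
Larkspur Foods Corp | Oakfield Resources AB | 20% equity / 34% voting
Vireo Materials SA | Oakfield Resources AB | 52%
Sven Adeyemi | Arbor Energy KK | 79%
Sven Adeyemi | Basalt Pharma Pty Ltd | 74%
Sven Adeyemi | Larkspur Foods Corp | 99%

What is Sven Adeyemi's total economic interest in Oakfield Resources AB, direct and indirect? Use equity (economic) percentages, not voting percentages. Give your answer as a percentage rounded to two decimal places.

78.91%

Sven reaches Oakfield along 3 paths.
Via Arbor: 79% × 9% = 7.11%.
Via Larkspur: 99% × 20% = 19.8%.
Via Rowan → Vireo: 100% × 100% × 52% = 52%.
Total: 7.11% + 19.8% + 52% = 78.91%.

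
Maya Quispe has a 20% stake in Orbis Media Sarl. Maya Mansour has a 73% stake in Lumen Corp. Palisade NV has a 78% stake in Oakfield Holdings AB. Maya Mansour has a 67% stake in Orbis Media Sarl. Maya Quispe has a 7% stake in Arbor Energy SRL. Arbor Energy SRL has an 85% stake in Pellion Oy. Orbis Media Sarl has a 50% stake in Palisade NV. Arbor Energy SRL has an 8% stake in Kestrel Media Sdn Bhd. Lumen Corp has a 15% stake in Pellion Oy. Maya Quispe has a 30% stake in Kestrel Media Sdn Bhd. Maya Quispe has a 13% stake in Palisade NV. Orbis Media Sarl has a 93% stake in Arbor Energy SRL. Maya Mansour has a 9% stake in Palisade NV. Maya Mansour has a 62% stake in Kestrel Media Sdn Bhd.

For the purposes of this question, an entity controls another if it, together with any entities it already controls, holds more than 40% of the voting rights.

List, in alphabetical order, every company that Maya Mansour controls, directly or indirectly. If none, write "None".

Arbor Energy SRL, Kestrel Media Sdn Bhd, Lumen Corp, Oakfield Holdings AB, Orbis Media Sarl, Palisade NV, Pellion Oy

Maya Mansour holds 67% of Orbis, so Maya Mansour controls Orbis.
Orbis and Maya Mansour together hold 50% + 9% = 59% of Palisade, so Maya Mansour controls Palisade.
Orbis holds 93% of Arbor, so Maya Mansour controls Arbor.
Palisade holds 78% of Oakfield, so Maya Mansour controls Oakfield.
Maya Mansour holds 73% of Lumen, so Maya Mansour controls Lumen.
Arbor and Maya Mansour together hold 8% + 62% = 70% of Kestrel, so Maya Mansour controls Kestrel.
Arbor and Lumen together hold 85% + 15% = 100% of Pellion, so Maya Mansour controls Pellion.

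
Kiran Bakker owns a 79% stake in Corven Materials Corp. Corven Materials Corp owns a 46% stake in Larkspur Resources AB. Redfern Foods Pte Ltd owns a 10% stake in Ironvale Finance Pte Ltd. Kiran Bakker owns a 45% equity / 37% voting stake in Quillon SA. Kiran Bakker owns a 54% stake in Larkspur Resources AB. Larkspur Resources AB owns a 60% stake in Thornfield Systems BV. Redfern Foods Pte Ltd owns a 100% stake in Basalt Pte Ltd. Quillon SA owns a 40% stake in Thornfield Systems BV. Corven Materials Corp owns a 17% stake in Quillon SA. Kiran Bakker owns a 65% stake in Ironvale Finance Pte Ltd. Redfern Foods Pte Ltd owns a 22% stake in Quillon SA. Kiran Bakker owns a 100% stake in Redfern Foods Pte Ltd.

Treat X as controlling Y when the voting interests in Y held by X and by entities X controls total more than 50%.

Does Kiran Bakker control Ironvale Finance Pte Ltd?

Kiran holds 100% of Redfern, so Kiran controls Redfern.
Redfern and Kiran together hold 10% + 65% = 75% of Ironvale, so Kiran controls Ironvale.

Yes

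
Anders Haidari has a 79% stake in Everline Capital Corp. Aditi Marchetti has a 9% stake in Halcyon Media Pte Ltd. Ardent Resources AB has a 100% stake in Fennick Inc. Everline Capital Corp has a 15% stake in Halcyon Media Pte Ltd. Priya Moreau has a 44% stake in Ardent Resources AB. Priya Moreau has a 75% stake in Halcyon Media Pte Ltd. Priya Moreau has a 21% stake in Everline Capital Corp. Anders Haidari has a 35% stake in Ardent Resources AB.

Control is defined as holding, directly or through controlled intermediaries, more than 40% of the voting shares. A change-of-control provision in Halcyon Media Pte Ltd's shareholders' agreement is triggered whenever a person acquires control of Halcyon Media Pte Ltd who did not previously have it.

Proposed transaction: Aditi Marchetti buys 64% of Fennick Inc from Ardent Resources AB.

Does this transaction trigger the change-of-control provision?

The purchase adds only to Aditi's holdings (Ardent's stake shrinks), so Aditi is the only person who could newly come to control Halcyon.
Aditi's largest direct stake is 9% in Halcyon, which does not meet the threshold, so Aditi controls no company.
In Halcyon, Aditi's side holds only 9%, not > 40%.
So before the transaction, Aditi does not control Halcyon.
After the purchase, Aditi holds 64% of Fennick directly, and Ardent's stake falls to 36%.
Aditi holds 64% of Fennick, so Aditi controls Fennick.
After the transaction, Aditi's side holds 9% of Halcyon, not > 40%, so Aditi still does not control Halcyon.
No new person acquires control, so the clause is not triggered.

No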